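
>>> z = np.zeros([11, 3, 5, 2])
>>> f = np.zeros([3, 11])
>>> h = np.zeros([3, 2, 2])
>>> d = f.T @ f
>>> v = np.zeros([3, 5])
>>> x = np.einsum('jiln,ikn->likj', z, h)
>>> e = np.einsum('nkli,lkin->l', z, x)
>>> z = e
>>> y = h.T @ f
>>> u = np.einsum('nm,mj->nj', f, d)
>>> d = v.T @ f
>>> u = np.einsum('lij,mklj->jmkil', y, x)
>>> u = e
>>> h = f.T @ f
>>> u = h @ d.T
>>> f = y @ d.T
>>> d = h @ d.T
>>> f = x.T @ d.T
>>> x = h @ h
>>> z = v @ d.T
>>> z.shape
(3, 11)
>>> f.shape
(11, 2, 3, 11)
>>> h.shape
(11, 11)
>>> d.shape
(11, 5)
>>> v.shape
(3, 5)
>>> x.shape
(11, 11)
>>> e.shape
(5,)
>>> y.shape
(2, 2, 11)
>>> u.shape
(11, 5)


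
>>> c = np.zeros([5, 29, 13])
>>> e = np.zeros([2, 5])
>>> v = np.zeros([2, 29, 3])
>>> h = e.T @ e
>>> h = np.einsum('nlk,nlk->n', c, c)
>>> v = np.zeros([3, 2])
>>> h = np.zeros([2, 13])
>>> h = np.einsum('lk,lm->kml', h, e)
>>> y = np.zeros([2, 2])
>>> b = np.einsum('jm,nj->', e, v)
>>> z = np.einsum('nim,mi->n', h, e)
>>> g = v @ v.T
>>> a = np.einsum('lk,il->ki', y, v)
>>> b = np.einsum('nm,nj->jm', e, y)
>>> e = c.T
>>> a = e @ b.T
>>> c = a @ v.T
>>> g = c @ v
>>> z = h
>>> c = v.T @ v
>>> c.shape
(2, 2)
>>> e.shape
(13, 29, 5)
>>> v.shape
(3, 2)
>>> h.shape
(13, 5, 2)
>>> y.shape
(2, 2)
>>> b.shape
(2, 5)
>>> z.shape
(13, 5, 2)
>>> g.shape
(13, 29, 2)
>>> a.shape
(13, 29, 2)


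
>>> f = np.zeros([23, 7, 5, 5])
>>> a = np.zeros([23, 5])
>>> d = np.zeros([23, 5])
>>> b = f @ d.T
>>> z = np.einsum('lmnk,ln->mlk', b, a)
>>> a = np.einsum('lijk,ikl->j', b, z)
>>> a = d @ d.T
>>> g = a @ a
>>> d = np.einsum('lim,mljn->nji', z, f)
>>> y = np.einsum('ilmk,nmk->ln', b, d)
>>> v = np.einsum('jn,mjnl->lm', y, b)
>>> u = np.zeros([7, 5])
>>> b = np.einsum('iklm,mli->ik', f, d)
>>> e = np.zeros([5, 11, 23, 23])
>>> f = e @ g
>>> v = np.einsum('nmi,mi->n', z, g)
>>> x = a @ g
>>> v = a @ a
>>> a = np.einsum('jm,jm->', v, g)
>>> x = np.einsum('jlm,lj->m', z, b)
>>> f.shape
(5, 11, 23, 23)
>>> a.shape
()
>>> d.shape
(5, 5, 23)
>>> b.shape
(23, 7)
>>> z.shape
(7, 23, 23)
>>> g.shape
(23, 23)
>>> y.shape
(7, 5)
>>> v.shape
(23, 23)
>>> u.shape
(7, 5)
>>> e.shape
(5, 11, 23, 23)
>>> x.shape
(23,)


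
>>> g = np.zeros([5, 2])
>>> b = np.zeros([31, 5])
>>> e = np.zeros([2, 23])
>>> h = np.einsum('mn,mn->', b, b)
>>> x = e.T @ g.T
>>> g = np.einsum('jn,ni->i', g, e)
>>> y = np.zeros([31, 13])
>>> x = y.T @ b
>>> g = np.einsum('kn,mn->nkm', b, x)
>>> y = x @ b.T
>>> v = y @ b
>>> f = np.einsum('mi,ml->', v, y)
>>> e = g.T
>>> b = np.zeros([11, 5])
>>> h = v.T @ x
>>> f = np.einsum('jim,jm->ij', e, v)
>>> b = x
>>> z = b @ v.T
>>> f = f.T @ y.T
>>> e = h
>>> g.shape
(5, 31, 13)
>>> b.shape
(13, 5)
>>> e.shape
(5, 5)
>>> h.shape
(5, 5)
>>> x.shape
(13, 5)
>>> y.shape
(13, 31)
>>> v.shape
(13, 5)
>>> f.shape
(13, 13)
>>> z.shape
(13, 13)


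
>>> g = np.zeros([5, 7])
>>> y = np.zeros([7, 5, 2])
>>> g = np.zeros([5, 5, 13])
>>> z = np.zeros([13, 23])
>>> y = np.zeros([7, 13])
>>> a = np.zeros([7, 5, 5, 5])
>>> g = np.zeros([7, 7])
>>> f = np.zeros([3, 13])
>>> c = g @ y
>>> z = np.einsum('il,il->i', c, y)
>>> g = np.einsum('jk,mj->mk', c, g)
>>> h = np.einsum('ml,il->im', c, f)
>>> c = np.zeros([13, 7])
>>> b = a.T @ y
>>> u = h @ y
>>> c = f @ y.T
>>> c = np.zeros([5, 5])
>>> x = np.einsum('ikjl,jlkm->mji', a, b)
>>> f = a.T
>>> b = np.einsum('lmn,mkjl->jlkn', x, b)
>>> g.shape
(7, 13)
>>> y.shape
(7, 13)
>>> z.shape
(7,)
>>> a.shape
(7, 5, 5, 5)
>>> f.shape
(5, 5, 5, 7)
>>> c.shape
(5, 5)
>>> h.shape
(3, 7)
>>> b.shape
(5, 13, 5, 7)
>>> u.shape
(3, 13)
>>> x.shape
(13, 5, 7)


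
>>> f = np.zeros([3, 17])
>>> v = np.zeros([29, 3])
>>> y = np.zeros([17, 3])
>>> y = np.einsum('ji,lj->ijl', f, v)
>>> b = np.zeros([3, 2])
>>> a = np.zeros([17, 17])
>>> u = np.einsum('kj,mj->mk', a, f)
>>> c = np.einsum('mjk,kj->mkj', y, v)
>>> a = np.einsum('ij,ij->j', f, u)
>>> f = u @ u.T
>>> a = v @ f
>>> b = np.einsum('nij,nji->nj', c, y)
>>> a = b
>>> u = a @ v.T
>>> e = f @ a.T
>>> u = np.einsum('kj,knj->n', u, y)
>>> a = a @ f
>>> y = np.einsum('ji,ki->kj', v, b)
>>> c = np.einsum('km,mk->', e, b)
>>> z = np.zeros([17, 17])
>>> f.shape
(3, 3)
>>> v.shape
(29, 3)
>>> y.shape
(17, 29)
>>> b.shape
(17, 3)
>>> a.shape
(17, 3)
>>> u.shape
(3,)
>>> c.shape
()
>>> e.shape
(3, 17)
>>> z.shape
(17, 17)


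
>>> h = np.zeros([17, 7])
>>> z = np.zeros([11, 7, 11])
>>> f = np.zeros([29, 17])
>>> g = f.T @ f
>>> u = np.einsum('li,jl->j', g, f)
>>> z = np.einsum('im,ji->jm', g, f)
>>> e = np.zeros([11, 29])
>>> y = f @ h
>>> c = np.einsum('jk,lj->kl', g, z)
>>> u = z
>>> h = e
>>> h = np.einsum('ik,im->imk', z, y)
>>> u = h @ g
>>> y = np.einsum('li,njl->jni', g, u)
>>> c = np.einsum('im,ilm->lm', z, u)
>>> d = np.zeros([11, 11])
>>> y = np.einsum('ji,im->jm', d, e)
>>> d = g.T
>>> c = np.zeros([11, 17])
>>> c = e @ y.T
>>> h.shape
(29, 7, 17)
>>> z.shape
(29, 17)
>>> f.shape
(29, 17)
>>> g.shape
(17, 17)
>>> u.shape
(29, 7, 17)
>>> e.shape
(11, 29)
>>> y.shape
(11, 29)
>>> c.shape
(11, 11)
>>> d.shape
(17, 17)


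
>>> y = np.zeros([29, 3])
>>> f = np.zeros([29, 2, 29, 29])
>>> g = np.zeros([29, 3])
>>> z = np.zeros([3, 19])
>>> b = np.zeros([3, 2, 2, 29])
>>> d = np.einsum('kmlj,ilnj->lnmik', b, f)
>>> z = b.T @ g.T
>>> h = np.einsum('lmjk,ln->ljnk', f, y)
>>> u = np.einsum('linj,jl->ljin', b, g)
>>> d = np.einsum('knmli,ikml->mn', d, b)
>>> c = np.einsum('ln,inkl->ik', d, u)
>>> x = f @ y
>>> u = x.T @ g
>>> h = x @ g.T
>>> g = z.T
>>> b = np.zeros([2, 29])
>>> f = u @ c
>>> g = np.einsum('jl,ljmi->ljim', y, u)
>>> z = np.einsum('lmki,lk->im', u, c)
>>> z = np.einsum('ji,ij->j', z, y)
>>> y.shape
(29, 3)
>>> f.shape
(3, 29, 2, 2)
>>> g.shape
(3, 29, 3, 2)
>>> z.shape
(3,)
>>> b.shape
(2, 29)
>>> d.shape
(2, 29)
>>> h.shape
(29, 2, 29, 29)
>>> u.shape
(3, 29, 2, 3)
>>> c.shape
(3, 2)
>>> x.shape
(29, 2, 29, 3)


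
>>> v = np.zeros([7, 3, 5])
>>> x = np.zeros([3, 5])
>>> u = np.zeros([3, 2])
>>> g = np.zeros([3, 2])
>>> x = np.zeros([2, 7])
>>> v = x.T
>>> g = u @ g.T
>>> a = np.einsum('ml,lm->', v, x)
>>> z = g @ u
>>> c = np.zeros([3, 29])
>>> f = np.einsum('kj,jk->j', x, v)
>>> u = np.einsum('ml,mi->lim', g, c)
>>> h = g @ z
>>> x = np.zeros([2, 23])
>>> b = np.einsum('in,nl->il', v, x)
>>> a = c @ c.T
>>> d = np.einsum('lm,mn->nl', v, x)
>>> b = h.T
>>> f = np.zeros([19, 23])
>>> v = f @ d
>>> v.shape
(19, 7)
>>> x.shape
(2, 23)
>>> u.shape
(3, 29, 3)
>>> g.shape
(3, 3)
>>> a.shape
(3, 3)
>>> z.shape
(3, 2)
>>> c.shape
(3, 29)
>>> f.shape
(19, 23)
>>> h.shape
(3, 2)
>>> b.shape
(2, 3)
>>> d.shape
(23, 7)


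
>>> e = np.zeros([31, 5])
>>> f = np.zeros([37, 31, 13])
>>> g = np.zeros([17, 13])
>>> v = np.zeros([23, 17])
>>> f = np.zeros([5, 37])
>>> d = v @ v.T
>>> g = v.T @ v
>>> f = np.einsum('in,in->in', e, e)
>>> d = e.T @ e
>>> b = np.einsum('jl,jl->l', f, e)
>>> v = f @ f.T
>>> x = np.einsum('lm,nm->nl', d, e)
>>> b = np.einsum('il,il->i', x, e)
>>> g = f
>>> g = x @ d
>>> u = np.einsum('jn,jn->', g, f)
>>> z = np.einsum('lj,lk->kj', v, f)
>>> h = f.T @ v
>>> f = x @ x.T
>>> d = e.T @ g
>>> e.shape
(31, 5)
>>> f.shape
(31, 31)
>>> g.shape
(31, 5)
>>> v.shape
(31, 31)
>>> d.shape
(5, 5)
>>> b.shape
(31,)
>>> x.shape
(31, 5)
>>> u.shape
()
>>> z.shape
(5, 31)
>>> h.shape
(5, 31)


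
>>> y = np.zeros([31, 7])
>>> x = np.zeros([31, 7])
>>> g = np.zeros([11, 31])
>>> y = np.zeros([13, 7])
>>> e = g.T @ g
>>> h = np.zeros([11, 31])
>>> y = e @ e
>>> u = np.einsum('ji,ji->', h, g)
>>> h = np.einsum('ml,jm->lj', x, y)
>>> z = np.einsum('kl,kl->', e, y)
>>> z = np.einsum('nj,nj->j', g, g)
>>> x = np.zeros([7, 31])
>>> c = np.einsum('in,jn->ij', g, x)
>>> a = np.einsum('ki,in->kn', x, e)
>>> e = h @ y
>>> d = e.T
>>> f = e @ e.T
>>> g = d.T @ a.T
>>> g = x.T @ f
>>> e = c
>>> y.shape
(31, 31)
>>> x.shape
(7, 31)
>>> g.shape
(31, 7)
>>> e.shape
(11, 7)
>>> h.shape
(7, 31)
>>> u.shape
()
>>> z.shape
(31,)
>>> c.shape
(11, 7)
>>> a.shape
(7, 31)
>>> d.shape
(31, 7)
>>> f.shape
(7, 7)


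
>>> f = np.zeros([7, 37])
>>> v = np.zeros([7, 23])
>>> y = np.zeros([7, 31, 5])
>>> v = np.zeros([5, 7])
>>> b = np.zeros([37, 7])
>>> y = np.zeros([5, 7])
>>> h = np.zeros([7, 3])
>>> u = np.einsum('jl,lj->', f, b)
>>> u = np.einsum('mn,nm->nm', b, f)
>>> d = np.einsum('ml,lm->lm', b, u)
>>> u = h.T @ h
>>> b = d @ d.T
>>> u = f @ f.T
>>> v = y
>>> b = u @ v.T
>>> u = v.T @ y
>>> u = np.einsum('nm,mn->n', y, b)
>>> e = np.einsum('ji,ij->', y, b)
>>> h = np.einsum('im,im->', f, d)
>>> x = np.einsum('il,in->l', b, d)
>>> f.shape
(7, 37)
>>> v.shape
(5, 7)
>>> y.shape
(5, 7)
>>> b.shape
(7, 5)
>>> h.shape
()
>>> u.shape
(5,)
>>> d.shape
(7, 37)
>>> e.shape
()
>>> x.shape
(5,)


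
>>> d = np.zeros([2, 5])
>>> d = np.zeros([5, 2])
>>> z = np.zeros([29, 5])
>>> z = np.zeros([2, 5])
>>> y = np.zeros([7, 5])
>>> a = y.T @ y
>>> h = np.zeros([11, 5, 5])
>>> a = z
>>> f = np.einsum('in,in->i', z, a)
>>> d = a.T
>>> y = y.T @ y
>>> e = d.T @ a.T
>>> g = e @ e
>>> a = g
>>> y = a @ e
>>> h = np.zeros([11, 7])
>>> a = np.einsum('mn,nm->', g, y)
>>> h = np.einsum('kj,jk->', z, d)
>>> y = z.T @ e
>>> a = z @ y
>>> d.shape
(5, 2)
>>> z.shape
(2, 5)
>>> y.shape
(5, 2)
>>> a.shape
(2, 2)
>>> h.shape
()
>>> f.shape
(2,)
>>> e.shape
(2, 2)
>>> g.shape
(2, 2)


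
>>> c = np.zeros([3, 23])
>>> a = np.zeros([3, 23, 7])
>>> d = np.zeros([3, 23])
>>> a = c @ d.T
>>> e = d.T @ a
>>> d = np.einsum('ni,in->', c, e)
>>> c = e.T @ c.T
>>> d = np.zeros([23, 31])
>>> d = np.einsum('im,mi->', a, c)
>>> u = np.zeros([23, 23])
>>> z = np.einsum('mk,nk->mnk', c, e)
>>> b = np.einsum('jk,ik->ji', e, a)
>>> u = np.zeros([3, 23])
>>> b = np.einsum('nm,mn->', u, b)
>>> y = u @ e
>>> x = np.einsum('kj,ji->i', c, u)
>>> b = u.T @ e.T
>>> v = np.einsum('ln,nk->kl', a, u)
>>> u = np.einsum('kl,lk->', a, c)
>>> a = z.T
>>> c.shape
(3, 3)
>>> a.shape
(3, 23, 3)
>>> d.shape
()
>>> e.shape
(23, 3)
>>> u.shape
()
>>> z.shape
(3, 23, 3)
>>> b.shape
(23, 23)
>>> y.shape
(3, 3)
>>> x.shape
(23,)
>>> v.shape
(23, 3)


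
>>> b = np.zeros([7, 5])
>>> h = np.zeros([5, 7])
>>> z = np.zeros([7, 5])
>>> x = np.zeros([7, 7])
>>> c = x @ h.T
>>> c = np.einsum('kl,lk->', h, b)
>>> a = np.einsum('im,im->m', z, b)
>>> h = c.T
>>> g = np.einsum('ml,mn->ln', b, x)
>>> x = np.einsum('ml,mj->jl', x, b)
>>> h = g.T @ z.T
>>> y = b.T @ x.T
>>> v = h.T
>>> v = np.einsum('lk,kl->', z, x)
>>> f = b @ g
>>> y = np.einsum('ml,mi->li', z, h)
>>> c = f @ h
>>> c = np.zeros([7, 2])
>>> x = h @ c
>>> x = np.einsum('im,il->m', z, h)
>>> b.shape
(7, 5)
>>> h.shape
(7, 7)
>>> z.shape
(7, 5)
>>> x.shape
(5,)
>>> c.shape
(7, 2)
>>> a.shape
(5,)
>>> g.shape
(5, 7)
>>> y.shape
(5, 7)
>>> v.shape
()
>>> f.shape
(7, 7)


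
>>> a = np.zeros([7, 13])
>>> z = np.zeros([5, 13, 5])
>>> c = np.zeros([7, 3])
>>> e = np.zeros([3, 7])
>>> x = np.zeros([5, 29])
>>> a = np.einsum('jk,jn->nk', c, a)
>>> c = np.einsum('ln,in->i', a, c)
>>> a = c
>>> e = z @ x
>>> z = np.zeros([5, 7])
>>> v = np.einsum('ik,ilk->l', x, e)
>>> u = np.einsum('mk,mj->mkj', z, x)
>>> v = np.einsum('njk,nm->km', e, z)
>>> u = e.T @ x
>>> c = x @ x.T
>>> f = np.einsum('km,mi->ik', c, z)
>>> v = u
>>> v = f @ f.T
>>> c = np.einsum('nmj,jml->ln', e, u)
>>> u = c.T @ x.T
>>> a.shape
(7,)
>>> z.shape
(5, 7)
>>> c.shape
(29, 5)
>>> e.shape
(5, 13, 29)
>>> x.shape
(5, 29)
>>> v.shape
(7, 7)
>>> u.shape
(5, 5)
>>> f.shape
(7, 5)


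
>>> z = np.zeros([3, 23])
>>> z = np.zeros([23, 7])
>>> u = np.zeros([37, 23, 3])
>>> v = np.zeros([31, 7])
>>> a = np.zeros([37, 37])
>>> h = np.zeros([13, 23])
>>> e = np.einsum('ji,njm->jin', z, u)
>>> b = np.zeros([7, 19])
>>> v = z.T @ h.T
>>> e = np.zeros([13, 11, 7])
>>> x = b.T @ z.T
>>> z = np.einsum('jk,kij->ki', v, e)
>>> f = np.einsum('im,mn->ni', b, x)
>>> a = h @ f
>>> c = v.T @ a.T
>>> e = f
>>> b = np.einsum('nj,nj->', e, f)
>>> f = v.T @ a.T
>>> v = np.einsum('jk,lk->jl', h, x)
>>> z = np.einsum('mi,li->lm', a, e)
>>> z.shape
(23, 13)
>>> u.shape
(37, 23, 3)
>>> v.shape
(13, 19)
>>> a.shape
(13, 7)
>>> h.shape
(13, 23)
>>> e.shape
(23, 7)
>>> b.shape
()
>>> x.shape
(19, 23)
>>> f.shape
(13, 13)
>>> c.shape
(13, 13)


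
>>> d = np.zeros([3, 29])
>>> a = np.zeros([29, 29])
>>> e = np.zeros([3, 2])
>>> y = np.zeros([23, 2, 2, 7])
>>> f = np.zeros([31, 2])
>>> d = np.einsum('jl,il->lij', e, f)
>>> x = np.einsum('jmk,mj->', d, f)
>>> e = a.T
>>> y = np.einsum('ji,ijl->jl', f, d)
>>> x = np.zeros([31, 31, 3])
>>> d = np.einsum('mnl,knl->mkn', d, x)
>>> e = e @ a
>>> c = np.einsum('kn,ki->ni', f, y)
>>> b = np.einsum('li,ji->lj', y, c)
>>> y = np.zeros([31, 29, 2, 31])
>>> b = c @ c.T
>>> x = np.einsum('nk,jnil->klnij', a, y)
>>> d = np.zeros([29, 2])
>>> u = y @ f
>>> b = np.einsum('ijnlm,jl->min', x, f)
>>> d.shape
(29, 2)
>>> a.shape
(29, 29)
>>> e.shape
(29, 29)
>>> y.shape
(31, 29, 2, 31)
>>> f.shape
(31, 2)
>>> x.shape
(29, 31, 29, 2, 31)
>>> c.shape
(2, 3)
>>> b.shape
(31, 29, 29)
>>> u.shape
(31, 29, 2, 2)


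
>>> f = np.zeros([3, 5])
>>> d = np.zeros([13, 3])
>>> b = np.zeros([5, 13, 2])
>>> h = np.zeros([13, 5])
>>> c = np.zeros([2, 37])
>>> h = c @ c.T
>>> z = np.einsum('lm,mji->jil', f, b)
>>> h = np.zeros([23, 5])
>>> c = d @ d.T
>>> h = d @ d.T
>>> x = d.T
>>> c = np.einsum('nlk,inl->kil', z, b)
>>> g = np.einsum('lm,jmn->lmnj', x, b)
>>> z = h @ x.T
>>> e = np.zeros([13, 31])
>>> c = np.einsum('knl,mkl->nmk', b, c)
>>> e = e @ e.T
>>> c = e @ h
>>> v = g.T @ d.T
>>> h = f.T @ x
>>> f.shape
(3, 5)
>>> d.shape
(13, 3)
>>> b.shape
(5, 13, 2)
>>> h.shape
(5, 13)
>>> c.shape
(13, 13)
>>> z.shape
(13, 3)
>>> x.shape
(3, 13)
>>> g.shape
(3, 13, 2, 5)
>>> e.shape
(13, 13)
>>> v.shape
(5, 2, 13, 13)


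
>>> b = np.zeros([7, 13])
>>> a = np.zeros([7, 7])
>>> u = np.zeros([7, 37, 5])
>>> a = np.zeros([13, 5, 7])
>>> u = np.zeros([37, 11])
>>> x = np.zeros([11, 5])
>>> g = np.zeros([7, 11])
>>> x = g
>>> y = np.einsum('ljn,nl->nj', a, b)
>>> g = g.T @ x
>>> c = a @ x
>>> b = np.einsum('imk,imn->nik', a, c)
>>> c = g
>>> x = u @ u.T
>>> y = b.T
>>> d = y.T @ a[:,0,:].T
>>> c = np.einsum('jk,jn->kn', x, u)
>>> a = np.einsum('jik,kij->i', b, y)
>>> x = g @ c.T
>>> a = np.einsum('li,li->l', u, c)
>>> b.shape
(11, 13, 7)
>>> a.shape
(37,)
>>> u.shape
(37, 11)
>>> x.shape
(11, 37)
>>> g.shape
(11, 11)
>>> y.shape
(7, 13, 11)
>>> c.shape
(37, 11)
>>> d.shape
(11, 13, 13)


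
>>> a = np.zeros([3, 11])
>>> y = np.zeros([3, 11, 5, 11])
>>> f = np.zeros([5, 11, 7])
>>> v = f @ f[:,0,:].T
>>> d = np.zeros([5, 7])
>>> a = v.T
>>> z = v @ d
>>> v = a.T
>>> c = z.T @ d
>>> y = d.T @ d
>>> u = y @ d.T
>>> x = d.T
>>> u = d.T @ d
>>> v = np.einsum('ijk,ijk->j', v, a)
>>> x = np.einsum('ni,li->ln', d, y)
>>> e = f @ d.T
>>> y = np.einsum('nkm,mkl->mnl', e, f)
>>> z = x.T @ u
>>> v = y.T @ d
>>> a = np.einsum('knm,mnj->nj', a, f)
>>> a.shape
(11, 7)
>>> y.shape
(5, 5, 7)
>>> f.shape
(5, 11, 7)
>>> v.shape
(7, 5, 7)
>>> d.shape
(5, 7)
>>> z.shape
(5, 7)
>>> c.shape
(7, 11, 7)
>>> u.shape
(7, 7)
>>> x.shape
(7, 5)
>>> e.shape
(5, 11, 5)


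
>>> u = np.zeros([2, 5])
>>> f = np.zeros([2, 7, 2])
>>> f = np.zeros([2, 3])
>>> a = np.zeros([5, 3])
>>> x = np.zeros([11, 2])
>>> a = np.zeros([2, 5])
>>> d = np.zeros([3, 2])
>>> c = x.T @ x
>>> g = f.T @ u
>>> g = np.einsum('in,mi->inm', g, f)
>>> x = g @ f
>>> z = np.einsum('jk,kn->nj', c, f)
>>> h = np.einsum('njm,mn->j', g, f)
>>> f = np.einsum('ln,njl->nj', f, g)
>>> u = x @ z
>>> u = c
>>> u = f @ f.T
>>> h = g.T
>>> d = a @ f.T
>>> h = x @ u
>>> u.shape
(3, 3)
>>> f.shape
(3, 5)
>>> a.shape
(2, 5)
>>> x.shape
(3, 5, 3)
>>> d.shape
(2, 3)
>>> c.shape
(2, 2)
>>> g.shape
(3, 5, 2)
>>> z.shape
(3, 2)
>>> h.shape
(3, 5, 3)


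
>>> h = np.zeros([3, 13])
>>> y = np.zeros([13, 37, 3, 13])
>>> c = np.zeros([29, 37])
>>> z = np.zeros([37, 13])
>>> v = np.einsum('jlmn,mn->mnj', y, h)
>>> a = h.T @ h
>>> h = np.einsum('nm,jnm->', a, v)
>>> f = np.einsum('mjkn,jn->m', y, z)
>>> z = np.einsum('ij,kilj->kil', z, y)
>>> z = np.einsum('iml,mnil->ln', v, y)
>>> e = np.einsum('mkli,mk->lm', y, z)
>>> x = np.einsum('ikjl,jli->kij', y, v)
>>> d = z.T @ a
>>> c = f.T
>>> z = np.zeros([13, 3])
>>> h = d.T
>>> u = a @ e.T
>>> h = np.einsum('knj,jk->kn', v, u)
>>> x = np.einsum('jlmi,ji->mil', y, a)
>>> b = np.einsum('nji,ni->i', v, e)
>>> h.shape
(3, 13)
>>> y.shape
(13, 37, 3, 13)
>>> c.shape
(13,)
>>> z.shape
(13, 3)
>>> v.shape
(3, 13, 13)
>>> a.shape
(13, 13)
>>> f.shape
(13,)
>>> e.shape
(3, 13)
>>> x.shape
(3, 13, 37)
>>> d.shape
(37, 13)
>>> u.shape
(13, 3)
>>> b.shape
(13,)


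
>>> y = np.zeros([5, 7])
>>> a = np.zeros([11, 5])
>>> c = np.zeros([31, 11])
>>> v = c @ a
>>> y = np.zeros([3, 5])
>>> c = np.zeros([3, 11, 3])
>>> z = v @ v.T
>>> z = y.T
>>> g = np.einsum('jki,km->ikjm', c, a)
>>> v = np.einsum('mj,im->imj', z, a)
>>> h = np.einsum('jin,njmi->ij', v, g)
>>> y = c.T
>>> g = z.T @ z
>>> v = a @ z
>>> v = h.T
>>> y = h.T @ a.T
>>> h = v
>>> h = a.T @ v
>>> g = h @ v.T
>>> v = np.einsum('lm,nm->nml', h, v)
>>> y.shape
(11, 11)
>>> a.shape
(11, 5)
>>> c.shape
(3, 11, 3)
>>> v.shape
(11, 5, 5)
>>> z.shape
(5, 3)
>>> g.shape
(5, 11)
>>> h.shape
(5, 5)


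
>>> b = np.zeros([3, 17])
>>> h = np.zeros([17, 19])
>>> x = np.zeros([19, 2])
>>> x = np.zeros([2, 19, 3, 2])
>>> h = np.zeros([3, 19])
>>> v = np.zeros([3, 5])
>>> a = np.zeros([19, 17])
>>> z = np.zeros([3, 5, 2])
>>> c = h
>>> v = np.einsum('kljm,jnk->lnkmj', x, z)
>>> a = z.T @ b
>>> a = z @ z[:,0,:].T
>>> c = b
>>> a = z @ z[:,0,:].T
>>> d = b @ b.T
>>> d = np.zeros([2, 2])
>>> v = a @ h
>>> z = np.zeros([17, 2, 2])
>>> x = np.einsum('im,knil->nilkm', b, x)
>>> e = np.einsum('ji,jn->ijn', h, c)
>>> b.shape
(3, 17)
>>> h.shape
(3, 19)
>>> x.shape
(19, 3, 2, 2, 17)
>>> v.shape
(3, 5, 19)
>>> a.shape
(3, 5, 3)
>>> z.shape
(17, 2, 2)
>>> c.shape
(3, 17)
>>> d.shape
(2, 2)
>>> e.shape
(19, 3, 17)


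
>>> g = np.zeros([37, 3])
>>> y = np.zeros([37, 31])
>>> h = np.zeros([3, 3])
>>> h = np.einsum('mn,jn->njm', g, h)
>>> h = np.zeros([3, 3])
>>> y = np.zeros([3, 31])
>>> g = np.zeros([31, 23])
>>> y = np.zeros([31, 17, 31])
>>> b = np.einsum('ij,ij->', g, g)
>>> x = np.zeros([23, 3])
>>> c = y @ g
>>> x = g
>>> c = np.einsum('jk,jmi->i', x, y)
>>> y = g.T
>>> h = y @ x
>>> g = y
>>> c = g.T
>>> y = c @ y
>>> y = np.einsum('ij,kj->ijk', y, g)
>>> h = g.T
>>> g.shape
(23, 31)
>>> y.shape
(31, 31, 23)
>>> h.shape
(31, 23)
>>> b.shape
()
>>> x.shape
(31, 23)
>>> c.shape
(31, 23)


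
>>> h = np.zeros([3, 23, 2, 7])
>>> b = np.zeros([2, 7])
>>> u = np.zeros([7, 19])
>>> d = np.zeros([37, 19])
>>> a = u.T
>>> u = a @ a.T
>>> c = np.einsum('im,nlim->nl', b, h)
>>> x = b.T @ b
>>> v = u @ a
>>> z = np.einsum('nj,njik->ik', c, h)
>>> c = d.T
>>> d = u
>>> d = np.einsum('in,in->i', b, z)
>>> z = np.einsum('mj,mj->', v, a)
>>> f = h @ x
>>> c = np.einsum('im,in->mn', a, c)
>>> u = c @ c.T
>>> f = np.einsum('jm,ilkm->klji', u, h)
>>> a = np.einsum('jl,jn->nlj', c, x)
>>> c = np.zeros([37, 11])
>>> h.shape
(3, 23, 2, 7)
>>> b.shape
(2, 7)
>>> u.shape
(7, 7)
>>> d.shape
(2,)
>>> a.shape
(7, 37, 7)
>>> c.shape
(37, 11)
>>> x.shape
(7, 7)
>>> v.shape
(19, 7)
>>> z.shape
()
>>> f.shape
(2, 23, 7, 3)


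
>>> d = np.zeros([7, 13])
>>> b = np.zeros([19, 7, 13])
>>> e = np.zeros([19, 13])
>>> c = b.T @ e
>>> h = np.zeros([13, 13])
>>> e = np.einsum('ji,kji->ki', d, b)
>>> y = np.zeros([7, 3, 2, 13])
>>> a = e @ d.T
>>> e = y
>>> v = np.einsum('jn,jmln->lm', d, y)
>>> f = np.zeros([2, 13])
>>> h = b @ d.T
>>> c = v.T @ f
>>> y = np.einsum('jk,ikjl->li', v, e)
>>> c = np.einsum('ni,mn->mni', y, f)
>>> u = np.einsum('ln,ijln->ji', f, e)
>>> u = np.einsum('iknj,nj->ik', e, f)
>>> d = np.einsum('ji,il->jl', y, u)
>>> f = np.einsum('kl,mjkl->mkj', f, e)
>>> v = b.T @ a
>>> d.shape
(13, 3)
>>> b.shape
(19, 7, 13)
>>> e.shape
(7, 3, 2, 13)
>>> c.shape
(2, 13, 7)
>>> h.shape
(19, 7, 7)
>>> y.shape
(13, 7)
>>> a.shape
(19, 7)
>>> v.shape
(13, 7, 7)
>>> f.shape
(7, 2, 3)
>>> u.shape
(7, 3)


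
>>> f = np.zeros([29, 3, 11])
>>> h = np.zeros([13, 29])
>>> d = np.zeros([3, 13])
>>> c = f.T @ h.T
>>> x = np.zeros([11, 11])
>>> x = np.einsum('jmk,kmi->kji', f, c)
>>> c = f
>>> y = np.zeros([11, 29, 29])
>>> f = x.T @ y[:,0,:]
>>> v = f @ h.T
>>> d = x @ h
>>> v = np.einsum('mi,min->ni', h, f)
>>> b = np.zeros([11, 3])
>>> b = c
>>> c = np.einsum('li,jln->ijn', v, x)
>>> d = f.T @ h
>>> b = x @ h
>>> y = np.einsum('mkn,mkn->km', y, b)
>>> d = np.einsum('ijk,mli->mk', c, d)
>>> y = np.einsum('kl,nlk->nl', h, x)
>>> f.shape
(13, 29, 29)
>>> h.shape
(13, 29)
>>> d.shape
(29, 13)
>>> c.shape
(29, 11, 13)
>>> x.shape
(11, 29, 13)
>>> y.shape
(11, 29)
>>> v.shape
(29, 29)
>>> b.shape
(11, 29, 29)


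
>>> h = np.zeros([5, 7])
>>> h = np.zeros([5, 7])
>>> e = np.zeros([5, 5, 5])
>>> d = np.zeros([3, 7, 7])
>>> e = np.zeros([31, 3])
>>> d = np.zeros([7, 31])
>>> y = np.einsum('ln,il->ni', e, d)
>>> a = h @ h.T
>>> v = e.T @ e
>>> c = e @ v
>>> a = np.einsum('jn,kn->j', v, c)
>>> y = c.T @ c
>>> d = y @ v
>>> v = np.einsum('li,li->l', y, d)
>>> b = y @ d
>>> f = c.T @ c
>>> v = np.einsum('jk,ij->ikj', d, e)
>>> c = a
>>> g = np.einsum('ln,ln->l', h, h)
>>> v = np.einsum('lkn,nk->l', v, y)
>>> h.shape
(5, 7)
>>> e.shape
(31, 3)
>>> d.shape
(3, 3)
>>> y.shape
(3, 3)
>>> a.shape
(3,)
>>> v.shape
(31,)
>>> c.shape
(3,)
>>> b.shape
(3, 3)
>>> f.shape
(3, 3)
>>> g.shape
(5,)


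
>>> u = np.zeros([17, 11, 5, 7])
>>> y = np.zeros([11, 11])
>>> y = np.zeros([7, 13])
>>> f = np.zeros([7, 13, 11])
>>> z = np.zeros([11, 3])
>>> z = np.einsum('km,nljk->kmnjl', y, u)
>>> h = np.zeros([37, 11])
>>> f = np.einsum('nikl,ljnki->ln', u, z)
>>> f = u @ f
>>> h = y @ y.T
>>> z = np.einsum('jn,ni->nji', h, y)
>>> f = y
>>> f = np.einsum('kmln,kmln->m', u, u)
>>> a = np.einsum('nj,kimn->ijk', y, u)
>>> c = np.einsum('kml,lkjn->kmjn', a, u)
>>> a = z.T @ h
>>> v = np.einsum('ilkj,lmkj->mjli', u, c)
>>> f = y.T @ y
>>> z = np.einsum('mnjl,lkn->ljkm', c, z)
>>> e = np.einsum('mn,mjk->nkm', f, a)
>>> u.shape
(17, 11, 5, 7)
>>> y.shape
(7, 13)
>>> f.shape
(13, 13)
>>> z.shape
(7, 5, 7, 11)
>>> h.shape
(7, 7)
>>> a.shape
(13, 7, 7)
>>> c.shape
(11, 13, 5, 7)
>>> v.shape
(13, 7, 11, 17)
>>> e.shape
(13, 7, 13)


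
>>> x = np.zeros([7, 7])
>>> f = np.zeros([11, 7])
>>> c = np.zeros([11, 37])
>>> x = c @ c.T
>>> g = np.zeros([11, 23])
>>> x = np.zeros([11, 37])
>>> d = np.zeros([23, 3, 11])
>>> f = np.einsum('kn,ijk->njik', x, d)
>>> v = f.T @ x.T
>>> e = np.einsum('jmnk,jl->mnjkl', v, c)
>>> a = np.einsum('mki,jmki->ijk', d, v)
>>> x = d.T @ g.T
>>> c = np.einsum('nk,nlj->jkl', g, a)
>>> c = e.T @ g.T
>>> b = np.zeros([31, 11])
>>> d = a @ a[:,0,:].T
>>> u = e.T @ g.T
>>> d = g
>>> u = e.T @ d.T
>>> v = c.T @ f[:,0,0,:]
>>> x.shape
(11, 3, 11)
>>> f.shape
(37, 3, 23, 11)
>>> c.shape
(37, 11, 11, 3, 11)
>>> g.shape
(11, 23)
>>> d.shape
(11, 23)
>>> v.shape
(11, 3, 11, 11, 11)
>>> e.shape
(23, 3, 11, 11, 37)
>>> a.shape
(11, 11, 3)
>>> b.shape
(31, 11)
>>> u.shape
(37, 11, 11, 3, 11)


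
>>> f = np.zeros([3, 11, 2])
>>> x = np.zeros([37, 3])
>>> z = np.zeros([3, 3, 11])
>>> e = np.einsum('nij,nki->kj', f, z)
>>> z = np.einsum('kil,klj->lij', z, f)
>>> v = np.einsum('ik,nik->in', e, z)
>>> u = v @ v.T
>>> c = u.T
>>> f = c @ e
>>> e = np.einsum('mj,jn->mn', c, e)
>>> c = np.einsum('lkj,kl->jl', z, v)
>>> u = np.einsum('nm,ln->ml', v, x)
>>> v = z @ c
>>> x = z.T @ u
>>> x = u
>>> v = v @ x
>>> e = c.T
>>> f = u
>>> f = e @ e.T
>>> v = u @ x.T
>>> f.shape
(11, 11)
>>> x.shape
(11, 37)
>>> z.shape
(11, 3, 2)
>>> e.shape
(11, 2)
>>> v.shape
(11, 11)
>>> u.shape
(11, 37)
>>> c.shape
(2, 11)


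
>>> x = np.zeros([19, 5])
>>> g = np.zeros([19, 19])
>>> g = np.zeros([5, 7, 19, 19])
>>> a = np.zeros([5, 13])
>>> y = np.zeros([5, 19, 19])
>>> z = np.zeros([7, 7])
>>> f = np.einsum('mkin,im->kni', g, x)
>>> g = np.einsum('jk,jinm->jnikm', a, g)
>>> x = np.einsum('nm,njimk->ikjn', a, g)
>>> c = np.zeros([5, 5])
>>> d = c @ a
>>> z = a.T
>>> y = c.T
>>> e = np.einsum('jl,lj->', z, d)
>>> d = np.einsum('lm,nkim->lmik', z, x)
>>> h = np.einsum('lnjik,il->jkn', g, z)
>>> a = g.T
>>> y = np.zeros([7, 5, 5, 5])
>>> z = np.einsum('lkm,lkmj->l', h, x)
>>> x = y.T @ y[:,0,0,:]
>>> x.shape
(5, 5, 5, 5)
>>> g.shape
(5, 19, 7, 13, 19)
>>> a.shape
(19, 13, 7, 19, 5)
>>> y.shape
(7, 5, 5, 5)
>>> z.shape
(7,)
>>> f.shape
(7, 19, 19)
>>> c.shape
(5, 5)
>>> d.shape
(13, 5, 19, 19)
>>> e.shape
()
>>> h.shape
(7, 19, 19)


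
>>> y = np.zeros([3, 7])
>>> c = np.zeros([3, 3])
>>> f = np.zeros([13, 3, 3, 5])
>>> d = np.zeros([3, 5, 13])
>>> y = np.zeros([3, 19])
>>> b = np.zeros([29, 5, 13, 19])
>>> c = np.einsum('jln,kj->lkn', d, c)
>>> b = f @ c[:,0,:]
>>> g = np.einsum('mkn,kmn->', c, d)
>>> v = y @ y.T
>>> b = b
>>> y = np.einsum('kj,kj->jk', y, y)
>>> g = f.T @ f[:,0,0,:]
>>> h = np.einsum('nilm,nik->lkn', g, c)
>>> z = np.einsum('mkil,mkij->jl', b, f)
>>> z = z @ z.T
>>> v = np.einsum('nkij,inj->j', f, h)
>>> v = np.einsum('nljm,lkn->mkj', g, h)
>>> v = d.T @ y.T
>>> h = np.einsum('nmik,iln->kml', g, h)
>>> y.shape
(19, 3)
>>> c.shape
(5, 3, 13)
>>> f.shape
(13, 3, 3, 5)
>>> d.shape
(3, 5, 13)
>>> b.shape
(13, 3, 3, 13)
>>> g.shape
(5, 3, 3, 5)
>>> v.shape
(13, 5, 19)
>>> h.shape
(5, 3, 13)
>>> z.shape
(5, 5)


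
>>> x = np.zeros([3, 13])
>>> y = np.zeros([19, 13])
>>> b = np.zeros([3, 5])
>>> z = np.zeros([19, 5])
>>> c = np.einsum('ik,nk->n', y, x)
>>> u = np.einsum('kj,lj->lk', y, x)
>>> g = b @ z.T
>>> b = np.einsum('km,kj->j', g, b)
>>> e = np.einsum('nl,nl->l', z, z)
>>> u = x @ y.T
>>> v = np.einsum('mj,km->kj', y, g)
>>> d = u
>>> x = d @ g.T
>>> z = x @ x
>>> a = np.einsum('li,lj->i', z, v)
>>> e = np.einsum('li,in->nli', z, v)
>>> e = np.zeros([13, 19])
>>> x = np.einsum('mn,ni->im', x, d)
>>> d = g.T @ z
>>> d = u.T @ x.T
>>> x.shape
(19, 3)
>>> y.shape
(19, 13)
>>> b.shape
(5,)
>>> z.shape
(3, 3)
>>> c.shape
(3,)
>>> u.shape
(3, 19)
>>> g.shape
(3, 19)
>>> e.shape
(13, 19)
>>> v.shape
(3, 13)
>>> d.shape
(19, 19)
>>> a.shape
(3,)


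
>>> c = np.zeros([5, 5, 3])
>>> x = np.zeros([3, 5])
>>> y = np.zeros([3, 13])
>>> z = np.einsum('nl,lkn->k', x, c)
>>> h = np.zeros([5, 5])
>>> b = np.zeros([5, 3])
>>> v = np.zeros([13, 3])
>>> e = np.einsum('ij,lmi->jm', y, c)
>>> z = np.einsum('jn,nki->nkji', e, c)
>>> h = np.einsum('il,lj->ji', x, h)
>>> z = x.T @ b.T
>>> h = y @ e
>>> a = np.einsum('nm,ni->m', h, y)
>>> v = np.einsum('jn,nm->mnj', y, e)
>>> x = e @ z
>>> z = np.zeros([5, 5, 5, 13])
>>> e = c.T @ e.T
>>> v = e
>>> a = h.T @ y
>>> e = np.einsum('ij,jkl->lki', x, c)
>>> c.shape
(5, 5, 3)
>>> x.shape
(13, 5)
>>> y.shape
(3, 13)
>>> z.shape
(5, 5, 5, 13)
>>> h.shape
(3, 5)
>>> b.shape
(5, 3)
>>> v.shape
(3, 5, 13)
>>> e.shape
(3, 5, 13)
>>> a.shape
(5, 13)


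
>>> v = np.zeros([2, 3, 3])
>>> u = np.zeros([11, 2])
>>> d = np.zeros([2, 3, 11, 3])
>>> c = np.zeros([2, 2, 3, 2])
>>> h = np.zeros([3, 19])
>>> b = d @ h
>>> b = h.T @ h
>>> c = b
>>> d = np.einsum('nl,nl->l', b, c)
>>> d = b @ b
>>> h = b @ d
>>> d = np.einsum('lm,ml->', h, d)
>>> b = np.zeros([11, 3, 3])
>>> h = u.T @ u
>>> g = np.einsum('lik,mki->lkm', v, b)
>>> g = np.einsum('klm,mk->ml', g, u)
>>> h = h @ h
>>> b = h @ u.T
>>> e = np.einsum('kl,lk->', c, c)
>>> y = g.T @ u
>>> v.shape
(2, 3, 3)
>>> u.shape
(11, 2)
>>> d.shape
()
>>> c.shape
(19, 19)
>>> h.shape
(2, 2)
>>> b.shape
(2, 11)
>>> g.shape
(11, 3)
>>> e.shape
()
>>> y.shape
(3, 2)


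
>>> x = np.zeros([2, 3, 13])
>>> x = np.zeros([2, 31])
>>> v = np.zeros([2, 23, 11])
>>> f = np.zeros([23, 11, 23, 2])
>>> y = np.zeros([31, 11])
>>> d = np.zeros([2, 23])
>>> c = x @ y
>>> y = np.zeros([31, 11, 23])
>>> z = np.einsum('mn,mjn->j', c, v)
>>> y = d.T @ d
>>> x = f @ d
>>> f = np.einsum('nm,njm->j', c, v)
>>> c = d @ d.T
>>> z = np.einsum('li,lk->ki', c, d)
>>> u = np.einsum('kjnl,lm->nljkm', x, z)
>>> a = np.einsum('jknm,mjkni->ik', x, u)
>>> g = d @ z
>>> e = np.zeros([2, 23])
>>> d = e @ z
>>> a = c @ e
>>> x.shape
(23, 11, 23, 23)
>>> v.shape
(2, 23, 11)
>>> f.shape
(23,)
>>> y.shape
(23, 23)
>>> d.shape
(2, 2)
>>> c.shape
(2, 2)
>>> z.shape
(23, 2)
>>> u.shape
(23, 23, 11, 23, 2)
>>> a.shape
(2, 23)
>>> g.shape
(2, 2)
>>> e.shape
(2, 23)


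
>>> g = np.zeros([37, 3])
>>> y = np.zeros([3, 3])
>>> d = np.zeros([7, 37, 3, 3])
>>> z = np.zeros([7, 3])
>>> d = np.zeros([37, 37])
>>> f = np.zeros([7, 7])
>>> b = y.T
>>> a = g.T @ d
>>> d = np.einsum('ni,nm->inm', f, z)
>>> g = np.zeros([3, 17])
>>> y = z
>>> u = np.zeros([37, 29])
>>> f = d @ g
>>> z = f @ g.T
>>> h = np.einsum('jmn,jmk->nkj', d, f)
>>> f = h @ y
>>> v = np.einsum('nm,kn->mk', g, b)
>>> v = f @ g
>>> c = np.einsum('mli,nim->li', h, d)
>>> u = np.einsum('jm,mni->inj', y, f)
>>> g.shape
(3, 17)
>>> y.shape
(7, 3)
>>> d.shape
(7, 7, 3)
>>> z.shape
(7, 7, 3)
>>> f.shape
(3, 17, 3)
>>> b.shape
(3, 3)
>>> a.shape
(3, 37)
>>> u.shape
(3, 17, 7)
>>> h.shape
(3, 17, 7)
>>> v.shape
(3, 17, 17)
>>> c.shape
(17, 7)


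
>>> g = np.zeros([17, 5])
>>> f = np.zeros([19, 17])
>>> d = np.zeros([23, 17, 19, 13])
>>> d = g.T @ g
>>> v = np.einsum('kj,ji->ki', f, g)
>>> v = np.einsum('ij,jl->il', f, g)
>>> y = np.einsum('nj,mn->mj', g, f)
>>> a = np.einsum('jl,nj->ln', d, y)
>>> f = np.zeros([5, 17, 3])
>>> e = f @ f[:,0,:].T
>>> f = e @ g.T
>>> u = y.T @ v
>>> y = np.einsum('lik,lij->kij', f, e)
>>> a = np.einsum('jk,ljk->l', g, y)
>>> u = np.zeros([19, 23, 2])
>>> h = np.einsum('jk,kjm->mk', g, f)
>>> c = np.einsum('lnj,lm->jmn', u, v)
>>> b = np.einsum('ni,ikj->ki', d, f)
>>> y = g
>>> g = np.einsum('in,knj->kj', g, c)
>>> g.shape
(2, 23)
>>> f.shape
(5, 17, 17)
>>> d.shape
(5, 5)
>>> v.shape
(19, 5)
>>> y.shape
(17, 5)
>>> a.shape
(17,)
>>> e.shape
(5, 17, 5)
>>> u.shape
(19, 23, 2)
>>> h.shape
(17, 5)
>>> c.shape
(2, 5, 23)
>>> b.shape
(17, 5)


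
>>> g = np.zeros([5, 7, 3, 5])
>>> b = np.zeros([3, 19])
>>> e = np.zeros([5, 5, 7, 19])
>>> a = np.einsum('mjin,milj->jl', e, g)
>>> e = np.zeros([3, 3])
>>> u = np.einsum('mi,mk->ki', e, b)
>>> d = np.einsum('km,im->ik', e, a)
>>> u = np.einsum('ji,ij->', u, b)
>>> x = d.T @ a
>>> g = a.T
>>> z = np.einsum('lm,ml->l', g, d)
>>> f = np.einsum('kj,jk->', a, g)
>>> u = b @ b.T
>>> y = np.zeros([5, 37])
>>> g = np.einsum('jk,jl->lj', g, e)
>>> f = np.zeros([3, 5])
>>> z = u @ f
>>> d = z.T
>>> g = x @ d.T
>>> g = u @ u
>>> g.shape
(3, 3)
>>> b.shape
(3, 19)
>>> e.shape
(3, 3)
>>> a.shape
(5, 3)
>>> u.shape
(3, 3)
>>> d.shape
(5, 3)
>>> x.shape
(3, 3)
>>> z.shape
(3, 5)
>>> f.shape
(3, 5)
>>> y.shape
(5, 37)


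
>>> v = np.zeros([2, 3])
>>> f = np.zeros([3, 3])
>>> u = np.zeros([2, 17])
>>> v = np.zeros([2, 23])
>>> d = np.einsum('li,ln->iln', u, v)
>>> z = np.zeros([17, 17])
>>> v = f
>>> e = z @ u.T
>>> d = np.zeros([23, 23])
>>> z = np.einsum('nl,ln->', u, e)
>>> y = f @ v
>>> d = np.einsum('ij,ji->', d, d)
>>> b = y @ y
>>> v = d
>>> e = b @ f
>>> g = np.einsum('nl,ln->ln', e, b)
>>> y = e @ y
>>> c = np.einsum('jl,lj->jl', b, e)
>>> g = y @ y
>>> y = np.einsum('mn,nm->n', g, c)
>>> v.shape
()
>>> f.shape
(3, 3)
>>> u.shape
(2, 17)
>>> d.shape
()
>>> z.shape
()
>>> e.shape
(3, 3)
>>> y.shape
(3,)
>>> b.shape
(3, 3)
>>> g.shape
(3, 3)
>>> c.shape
(3, 3)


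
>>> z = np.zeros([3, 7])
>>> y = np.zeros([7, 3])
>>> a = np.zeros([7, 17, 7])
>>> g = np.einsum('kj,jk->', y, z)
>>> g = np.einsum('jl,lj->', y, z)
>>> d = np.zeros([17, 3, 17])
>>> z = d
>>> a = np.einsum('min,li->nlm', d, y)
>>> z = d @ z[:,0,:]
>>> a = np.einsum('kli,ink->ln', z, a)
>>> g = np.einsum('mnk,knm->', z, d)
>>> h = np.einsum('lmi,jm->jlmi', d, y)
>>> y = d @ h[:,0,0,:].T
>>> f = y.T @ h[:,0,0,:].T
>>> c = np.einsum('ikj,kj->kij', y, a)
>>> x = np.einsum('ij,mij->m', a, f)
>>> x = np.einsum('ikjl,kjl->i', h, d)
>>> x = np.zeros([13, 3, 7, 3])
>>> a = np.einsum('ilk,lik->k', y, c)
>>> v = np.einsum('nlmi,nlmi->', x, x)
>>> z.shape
(17, 3, 17)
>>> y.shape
(17, 3, 7)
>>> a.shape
(7,)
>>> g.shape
()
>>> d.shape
(17, 3, 17)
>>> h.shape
(7, 17, 3, 17)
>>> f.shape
(7, 3, 7)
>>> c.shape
(3, 17, 7)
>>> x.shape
(13, 3, 7, 3)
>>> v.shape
()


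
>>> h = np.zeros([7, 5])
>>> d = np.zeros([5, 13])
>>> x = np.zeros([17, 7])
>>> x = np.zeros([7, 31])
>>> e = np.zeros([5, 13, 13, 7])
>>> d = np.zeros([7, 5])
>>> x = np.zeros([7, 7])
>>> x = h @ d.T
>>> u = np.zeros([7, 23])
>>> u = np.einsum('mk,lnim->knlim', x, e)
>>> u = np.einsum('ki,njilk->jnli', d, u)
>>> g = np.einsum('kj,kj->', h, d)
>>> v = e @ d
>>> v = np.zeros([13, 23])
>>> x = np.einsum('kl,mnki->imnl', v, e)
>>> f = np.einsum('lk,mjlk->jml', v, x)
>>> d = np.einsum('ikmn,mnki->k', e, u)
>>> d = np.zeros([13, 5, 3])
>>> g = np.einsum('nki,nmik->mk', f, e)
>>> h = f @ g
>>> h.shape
(5, 7, 7)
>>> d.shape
(13, 5, 3)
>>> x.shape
(7, 5, 13, 23)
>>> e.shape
(5, 13, 13, 7)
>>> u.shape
(13, 7, 13, 5)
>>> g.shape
(13, 7)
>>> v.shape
(13, 23)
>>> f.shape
(5, 7, 13)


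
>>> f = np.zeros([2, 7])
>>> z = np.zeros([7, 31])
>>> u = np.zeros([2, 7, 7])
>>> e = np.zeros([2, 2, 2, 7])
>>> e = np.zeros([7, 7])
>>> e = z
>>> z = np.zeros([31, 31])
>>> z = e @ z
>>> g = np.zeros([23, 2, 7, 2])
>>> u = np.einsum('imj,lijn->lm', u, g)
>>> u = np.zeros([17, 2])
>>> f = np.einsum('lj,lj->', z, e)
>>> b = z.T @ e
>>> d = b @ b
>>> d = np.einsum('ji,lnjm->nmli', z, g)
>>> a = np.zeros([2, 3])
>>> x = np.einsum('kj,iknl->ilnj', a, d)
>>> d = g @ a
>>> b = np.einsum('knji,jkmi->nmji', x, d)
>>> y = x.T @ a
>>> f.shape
()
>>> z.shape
(7, 31)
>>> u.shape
(17, 2)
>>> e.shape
(7, 31)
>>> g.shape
(23, 2, 7, 2)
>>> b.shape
(31, 7, 23, 3)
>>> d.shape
(23, 2, 7, 3)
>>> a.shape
(2, 3)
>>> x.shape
(2, 31, 23, 3)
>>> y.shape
(3, 23, 31, 3)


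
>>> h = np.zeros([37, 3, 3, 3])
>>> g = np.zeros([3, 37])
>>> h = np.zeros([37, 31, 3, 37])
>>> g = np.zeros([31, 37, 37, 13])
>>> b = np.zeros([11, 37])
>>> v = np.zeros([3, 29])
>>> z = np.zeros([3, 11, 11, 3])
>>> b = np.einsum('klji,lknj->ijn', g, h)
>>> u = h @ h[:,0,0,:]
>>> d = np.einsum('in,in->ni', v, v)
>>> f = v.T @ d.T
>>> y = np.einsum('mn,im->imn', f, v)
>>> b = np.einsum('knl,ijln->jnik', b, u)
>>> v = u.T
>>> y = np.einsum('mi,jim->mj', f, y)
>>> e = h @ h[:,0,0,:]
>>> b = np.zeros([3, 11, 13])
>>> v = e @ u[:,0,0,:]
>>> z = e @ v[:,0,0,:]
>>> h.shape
(37, 31, 3, 37)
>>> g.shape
(31, 37, 37, 13)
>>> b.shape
(3, 11, 13)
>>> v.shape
(37, 31, 3, 37)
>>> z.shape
(37, 31, 3, 37)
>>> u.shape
(37, 31, 3, 37)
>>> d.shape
(29, 3)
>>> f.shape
(29, 29)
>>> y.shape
(29, 3)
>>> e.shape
(37, 31, 3, 37)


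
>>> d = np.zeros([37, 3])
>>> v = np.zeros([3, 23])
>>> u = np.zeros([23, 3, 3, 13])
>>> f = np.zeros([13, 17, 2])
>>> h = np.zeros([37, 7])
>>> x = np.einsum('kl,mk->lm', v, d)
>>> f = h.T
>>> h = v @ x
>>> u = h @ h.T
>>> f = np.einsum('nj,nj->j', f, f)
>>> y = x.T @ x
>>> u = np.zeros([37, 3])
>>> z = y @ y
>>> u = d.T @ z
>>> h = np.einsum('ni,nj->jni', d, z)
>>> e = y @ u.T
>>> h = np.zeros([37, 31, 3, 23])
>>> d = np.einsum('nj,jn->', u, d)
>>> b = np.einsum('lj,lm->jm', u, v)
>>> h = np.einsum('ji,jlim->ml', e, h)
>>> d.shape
()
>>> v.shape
(3, 23)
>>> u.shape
(3, 37)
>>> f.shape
(37,)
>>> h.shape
(23, 31)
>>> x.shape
(23, 37)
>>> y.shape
(37, 37)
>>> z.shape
(37, 37)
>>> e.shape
(37, 3)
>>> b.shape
(37, 23)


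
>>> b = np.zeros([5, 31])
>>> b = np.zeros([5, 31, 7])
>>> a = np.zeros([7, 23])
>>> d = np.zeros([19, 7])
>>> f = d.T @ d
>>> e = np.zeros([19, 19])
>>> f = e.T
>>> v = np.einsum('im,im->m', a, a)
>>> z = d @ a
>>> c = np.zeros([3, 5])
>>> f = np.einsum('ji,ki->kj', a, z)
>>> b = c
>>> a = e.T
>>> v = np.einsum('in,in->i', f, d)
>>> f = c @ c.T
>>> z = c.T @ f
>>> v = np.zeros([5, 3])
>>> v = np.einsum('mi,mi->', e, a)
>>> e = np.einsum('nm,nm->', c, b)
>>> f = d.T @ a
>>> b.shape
(3, 5)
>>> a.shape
(19, 19)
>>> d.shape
(19, 7)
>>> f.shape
(7, 19)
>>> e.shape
()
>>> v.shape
()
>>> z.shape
(5, 3)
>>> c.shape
(3, 5)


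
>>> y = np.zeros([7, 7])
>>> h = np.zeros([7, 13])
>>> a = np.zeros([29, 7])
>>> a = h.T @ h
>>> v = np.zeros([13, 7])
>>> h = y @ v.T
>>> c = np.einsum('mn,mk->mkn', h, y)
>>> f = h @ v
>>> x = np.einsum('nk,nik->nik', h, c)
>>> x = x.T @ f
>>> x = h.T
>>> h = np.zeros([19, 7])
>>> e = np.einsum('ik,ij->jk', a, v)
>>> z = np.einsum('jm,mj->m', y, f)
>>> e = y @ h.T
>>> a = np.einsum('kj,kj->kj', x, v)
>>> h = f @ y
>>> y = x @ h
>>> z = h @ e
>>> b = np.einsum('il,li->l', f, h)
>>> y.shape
(13, 7)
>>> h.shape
(7, 7)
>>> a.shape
(13, 7)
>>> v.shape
(13, 7)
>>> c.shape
(7, 7, 13)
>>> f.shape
(7, 7)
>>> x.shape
(13, 7)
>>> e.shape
(7, 19)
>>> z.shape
(7, 19)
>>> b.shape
(7,)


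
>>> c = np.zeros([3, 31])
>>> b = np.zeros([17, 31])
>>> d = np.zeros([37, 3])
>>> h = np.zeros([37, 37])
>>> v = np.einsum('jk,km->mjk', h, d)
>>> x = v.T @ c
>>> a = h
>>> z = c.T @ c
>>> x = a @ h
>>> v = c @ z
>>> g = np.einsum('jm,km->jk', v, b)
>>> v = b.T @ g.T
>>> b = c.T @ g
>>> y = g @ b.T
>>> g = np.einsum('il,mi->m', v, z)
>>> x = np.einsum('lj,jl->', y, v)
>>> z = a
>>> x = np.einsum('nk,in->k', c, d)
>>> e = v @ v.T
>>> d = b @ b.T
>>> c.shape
(3, 31)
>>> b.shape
(31, 17)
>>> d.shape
(31, 31)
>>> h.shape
(37, 37)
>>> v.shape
(31, 3)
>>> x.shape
(31,)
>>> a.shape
(37, 37)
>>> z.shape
(37, 37)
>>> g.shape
(31,)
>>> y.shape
(3, 31)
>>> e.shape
(31, 31)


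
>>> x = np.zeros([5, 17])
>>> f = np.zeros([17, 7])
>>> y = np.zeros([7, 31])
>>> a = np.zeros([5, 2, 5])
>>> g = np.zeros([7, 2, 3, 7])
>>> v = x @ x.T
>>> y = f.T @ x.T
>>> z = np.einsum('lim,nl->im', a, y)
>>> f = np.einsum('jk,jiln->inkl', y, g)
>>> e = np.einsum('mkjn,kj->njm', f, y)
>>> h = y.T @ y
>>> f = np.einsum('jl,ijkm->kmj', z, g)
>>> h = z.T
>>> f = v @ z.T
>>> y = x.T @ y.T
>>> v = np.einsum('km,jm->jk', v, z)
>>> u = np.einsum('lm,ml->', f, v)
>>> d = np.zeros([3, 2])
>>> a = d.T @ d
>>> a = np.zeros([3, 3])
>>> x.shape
(5, 17)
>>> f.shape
(5, 2)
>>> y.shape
(17, 7)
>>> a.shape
(3, 3)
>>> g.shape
(7, 2, 3, 7)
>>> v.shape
(2, 5)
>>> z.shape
(2, 5)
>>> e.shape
(3, 5, 2)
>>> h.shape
(5, 2)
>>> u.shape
()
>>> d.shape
(3, 2)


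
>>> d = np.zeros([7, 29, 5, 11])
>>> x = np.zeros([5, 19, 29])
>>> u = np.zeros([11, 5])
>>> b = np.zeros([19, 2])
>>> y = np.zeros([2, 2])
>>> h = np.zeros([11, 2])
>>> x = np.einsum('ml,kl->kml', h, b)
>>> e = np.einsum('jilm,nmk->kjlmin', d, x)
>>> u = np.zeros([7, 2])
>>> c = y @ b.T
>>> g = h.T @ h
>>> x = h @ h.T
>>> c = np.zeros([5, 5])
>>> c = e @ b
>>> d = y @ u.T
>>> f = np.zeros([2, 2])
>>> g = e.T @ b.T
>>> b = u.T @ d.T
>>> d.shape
(2, 7)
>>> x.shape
(11, 11)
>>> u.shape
(7, 2)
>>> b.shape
(2, 2)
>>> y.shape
(2, 2)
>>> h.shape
(11, 2)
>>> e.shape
(2, 7, 5, 11, 29, 19)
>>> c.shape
(2, 7, 5, 11, 29, 2)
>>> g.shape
(19, 29, 11, 5, 7, 19)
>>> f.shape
(2, 2)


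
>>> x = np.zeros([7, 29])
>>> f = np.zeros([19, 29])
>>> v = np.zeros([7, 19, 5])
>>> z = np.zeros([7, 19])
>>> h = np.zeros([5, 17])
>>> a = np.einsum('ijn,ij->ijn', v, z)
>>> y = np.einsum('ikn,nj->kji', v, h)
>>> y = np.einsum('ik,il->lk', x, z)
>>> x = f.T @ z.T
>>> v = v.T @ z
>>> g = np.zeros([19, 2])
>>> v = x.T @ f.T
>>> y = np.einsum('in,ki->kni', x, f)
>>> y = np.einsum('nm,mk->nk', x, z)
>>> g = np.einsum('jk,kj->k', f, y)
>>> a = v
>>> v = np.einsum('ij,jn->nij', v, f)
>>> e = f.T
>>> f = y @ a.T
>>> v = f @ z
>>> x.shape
(29, 7)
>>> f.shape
(29, 7)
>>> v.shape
(29, 19)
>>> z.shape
(7, 19)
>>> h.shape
(5, 17)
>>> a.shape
(7, 19)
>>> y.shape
(29, 19)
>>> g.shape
(29,)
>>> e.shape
(29, 19)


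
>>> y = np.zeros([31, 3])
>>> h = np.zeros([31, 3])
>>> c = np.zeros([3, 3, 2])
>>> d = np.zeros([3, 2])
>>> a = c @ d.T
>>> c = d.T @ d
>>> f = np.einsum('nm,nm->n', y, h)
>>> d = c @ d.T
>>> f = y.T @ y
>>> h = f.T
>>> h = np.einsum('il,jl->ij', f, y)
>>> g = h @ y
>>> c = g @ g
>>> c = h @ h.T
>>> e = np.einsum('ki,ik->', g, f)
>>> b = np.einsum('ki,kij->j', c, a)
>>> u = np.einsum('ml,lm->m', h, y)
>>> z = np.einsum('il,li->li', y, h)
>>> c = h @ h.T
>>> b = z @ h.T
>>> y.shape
(31, 3)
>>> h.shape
(3, 31)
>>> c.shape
(3, 3)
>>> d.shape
(2, 3)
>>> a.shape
(3, 3, 3)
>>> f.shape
(3, 3)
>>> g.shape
(3, 3)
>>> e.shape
()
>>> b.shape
(3, 3)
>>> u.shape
(3,)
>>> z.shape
(3, 31)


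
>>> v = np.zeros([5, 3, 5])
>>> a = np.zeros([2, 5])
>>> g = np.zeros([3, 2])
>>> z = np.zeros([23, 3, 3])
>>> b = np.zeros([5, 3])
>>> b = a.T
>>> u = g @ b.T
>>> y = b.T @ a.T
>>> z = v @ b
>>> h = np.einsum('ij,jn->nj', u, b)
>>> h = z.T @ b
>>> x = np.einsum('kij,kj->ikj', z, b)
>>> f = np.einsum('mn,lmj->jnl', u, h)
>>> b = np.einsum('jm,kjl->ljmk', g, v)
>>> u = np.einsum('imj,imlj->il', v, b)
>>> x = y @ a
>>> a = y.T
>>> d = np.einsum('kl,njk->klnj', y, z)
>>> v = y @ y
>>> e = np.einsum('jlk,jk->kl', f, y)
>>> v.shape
(2, 2)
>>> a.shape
(2, 2)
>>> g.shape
(3, 2)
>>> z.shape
(5, 3, 2)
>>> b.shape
(5, 3, 2, 5)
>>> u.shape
(5, 2)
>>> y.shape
(2, 2)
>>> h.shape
(2, 3, 2)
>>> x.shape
(2, 5)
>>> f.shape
(2, 5, 2)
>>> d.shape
(2, 2, 5, 3)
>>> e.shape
(2, 5)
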